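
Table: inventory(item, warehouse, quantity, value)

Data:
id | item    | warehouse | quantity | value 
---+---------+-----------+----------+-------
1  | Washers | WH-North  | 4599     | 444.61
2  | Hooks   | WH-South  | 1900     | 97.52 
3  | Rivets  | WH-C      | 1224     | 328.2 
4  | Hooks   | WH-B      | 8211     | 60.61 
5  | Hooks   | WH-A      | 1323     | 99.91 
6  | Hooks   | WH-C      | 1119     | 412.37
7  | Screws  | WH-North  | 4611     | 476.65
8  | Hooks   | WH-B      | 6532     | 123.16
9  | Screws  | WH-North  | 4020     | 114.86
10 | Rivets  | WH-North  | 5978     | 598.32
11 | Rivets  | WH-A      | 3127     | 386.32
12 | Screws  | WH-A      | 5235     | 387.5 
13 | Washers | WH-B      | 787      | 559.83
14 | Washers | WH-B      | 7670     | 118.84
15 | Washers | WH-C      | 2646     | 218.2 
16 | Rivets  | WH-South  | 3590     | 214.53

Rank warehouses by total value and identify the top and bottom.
SELECT warehouse, SUM(value)
FROM inventory
GROUP BY warehouse
ORDER BY SUM(value)

All groups:
  WH-South: 312.05
  WH-B: 862.44
  WH-A: 873.73
  WH-C: 958.77
  WH-North: 1634.44

Highest: WH-North (1634.44)
Lowest: WH-South (312.05)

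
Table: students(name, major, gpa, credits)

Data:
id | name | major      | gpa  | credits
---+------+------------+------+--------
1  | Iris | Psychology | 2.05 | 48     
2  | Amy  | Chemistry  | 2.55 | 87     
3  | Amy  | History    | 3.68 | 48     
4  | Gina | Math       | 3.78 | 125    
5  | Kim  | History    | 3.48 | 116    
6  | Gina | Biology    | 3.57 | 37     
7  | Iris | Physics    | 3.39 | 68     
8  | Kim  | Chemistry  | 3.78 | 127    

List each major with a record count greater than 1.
SELECT major, COUNT(*) as cnt
FROM students
GROUP BY major
HAVING COUNT(*) > 1

Result:
  Chemistry: 2
  History: 2

Note: HAVING filters groups after aggregation, WHERE filters rows before.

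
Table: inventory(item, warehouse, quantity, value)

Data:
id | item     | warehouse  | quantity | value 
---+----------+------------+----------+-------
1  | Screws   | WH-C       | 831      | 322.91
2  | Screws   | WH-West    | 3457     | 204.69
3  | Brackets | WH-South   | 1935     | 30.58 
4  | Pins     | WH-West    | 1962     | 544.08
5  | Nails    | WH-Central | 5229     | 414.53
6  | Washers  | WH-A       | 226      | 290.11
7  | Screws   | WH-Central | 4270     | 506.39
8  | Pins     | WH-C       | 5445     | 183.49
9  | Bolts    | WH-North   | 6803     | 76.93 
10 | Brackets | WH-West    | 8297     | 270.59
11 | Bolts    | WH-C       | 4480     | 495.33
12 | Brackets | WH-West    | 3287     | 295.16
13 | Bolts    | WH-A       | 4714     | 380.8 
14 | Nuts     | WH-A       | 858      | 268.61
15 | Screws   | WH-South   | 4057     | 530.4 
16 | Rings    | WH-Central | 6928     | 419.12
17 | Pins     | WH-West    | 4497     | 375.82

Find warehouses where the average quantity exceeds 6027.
SELECT warehouse, AVG(quantity)
FROM inventory
GROUP BY warehouse
HAVING AVG(quantity) > 6027

Result:
  WH-North: avg=6803.00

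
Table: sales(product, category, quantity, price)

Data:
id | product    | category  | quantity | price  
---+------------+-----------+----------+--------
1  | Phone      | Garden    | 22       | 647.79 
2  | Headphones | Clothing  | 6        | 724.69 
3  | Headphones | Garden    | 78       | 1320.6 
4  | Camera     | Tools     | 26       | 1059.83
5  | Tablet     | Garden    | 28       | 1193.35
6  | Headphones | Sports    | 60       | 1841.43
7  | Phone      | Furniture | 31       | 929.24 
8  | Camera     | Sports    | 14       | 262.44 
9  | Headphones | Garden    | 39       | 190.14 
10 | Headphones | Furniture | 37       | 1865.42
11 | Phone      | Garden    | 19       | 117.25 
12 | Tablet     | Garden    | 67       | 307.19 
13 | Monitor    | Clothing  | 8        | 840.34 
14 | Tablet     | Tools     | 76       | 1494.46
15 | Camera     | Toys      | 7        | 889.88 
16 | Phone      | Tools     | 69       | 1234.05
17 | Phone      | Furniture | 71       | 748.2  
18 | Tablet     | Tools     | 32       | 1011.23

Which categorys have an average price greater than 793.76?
SELECT category, AVG(price)
FROM sales
GROUP BY category
HAVING AVG(price) > 793.76

Result:
  Furniture: avg=1180.95
  Sports: avg=1051.94
  Tools: avg=1199.89
  Toys: avg=889.88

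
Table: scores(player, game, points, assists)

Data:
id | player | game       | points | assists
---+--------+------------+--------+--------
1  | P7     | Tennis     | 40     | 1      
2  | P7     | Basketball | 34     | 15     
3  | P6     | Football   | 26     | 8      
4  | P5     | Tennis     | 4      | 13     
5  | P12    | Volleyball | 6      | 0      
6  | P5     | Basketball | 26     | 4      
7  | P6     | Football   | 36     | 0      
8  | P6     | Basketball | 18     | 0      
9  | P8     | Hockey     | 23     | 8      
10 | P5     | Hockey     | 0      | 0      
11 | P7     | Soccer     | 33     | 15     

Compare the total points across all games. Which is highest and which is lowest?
SELECT game, SUM(points)
FROM scores
GROUP BY game
ORDER BY SUM(points)

All groups:
  Volleyball: 6
  Hockey: 23
  Soccer: 33
  Tennis: 44
  Football: 62
  Basketball: 78

Highest: Basketball (78)
Lowest: Volleyball (6)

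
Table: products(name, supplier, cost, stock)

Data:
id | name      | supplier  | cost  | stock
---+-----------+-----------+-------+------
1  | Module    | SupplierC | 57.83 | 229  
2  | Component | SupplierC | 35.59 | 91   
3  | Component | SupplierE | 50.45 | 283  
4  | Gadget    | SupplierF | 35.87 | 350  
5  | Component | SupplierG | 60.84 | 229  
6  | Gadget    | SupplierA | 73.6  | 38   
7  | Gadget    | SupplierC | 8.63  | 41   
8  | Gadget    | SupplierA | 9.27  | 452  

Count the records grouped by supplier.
SELECT supplier, COUNT(*) as count
FROM products
GROUP BY supplier

Result:
  SupplierA: 2
  SupplierC: 3
  SupplierE: 1
  SupplierF: 1
  SupplierG: 1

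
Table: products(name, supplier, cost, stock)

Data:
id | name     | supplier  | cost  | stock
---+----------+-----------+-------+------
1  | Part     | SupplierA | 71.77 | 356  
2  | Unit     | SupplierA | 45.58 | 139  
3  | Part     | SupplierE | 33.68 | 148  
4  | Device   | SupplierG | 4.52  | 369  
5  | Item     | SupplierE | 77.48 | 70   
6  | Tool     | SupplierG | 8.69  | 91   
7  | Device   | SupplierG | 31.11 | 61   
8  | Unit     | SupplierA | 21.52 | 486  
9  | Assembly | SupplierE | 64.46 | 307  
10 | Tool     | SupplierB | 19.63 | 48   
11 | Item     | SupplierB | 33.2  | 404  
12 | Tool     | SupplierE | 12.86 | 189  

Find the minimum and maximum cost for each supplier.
SELECT supplier, MIN(cost), MAX(cost)
FROM products
GROUP BY supplier

Result:
  SupplierA: min=21.52, max=71.77
  SupplierB: min=19.63, max=33.20
  SupplierE: min=12.86, max=77.48
  SupplierG: min=4.52, max=31.11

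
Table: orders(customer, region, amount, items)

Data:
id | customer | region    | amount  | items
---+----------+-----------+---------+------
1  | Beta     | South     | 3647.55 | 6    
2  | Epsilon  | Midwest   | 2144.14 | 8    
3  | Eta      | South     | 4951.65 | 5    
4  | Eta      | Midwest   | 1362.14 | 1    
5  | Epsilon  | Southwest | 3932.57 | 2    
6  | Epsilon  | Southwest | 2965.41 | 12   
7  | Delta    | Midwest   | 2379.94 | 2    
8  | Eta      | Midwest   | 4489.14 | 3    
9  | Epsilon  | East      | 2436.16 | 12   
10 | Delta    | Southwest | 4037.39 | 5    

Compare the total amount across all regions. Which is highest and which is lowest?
SELECT region, SUM(amount)
FROM orders
GROUP BY region
ORDER BY SUM(amount)

All groups:
  East: 2436.16
  South: 8599.20
  Midwest: 10375.36
  Southwest: 10935.37

Highest: Southwest (10935.37)
Lowest: East (2436.16)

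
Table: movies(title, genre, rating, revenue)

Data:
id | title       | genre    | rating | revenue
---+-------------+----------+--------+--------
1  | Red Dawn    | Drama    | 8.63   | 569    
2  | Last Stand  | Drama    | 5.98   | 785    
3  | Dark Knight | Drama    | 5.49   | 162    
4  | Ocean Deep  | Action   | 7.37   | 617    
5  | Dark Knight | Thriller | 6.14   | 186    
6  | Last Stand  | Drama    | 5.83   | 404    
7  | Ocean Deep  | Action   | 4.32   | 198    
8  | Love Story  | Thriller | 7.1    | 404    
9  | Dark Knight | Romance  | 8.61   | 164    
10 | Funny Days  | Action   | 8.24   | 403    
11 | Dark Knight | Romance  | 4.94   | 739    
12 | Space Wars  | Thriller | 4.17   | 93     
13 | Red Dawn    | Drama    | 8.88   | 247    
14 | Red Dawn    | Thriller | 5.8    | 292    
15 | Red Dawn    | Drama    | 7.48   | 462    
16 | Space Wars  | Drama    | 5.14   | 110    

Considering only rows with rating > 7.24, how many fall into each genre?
SELECT genre, COUNT(*)
FROM movies
WHERE rating > 7.24
GROUP BY genre

Note: WHERE filters rows before grouping.

Result:
  Action: 2
  Drama: 3
  Romance: 1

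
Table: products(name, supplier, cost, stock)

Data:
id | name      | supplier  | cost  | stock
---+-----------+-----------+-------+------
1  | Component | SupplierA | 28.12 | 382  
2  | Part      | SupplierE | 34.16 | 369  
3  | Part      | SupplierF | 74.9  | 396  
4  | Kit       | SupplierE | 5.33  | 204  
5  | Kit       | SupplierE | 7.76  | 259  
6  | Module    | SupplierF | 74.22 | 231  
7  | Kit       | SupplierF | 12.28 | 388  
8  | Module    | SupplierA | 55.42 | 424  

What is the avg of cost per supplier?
SELECT supplier, AVG(cost) as result
FROM products
GROUP BY supplier

Result:
  SupplierA: 41.77
  SupplierE: 15.75
  SupplierF: 53.80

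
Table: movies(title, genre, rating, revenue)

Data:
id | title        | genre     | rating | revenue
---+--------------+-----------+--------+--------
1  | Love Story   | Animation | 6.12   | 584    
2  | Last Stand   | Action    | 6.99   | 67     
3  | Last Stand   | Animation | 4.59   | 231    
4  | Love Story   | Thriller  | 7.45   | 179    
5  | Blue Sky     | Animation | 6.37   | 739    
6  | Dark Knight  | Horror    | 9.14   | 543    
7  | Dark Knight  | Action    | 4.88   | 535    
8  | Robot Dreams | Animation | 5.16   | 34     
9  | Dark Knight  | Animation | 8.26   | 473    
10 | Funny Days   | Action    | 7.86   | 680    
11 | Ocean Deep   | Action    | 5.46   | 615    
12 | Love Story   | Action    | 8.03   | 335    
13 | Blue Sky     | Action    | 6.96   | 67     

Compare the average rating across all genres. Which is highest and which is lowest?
SELECT genre, AVG(rating)
FROM movies
GROUP BY genre
ORDER BY AVG(rating)

All groups:
  Animation: 6.10
  Action: 6.70
  Thriller: 7.45
  Horror: 9.14

Highest: Horror (9.14)
Lowest: Animation (6.10)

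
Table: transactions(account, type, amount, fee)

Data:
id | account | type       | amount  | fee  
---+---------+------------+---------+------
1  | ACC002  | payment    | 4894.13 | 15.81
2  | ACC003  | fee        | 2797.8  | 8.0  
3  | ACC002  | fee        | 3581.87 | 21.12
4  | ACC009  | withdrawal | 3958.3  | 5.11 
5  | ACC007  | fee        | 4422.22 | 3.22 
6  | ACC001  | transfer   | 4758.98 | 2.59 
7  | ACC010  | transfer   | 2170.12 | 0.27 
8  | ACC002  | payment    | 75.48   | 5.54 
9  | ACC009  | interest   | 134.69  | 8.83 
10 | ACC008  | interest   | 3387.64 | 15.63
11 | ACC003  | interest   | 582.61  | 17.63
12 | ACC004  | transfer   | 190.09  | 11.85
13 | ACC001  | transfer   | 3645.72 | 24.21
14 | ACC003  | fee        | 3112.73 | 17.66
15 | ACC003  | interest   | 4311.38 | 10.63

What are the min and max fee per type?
SELECT type, MIN(fee), MAX(fee)
FROM transactions
GROUP BY type

Result:
  fee: min=3.22, max=21.12
  interest: min=8.83, max=17.63
  payment: min=5.54, max=15.81
  transfer: min=0.27, max=24.21
  withdrawal: min=5.11, max=5.11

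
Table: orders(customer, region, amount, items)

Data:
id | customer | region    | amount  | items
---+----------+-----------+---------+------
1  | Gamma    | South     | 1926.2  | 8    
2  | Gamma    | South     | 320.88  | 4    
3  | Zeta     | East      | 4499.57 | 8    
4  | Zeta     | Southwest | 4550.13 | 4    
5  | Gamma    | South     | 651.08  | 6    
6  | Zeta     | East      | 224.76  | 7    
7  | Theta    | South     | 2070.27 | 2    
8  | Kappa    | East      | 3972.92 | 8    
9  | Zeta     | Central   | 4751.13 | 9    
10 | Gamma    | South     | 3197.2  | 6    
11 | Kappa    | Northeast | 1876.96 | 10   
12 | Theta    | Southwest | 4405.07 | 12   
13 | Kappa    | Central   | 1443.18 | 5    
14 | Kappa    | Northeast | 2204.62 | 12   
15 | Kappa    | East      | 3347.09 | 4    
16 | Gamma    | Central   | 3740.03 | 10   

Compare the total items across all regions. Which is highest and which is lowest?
SELECT region, SUM(items)
FROM orders
GROUP BY region
ORDER BY SUM(items)

All groups:
  Southwest: 16
  Northeast: 22
  Central: 24
  South: 26
  East: 27

Highest: East (27)
Lowest: Southwest (16)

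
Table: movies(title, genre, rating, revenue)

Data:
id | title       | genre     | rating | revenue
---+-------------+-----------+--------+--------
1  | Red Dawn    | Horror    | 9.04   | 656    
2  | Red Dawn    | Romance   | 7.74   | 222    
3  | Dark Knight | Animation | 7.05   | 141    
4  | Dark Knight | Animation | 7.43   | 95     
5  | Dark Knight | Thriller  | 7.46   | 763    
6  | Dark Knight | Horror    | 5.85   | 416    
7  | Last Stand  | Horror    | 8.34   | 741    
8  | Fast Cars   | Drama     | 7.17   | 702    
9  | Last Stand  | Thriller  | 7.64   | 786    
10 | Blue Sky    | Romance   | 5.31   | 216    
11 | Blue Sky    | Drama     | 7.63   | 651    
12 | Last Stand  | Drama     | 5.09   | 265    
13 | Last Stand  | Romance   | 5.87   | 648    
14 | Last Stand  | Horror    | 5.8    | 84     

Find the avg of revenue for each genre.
SELECT genre, AVG(revenue) as result
FROM movies
GROUP BY genre

Result:
  Animation: 118.00
  Drama: 539.33
  Horror: 474.25
  Romance: 362.00
  Thriller: 774.50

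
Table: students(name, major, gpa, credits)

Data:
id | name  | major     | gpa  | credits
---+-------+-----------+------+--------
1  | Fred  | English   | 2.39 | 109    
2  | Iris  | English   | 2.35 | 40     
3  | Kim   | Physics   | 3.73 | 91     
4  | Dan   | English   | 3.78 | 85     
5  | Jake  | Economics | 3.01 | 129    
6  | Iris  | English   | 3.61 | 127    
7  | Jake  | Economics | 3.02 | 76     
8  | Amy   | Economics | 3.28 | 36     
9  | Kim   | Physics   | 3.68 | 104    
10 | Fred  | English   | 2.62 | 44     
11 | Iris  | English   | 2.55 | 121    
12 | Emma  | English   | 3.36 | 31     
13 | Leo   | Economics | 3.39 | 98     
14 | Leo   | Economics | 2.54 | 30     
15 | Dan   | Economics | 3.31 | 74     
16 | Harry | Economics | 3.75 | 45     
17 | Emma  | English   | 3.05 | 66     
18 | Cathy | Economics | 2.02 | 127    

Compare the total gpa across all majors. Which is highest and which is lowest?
SELECT major, SUM(gpa)
FROM students
GROUP BY major
ORDER BY SUM(gpa)

All groups:
  Physics: 7.41
  English: 23.71
  Economics: 24.32

Highest: Economics (24.32)
Lowest: Physics (7.41)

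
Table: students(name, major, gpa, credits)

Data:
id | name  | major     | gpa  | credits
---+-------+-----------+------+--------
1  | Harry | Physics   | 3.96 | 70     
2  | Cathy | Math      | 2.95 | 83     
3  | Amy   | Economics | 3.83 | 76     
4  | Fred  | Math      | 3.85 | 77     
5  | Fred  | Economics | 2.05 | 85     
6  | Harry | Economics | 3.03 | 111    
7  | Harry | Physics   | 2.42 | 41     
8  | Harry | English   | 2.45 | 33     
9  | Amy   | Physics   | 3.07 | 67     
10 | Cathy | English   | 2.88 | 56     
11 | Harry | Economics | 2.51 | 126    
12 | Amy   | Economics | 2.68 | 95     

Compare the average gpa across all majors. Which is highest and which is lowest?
SELECT major, AVG(gpa)
FROM students
GROUP BY major
ORDER BY AVG(gpa)

All groups:
  English: 2.67
  Economics: 2.82
  Physics: 3.15
  Math: 3.40

Highest: Math (3.40)
Lowest: English (2.67)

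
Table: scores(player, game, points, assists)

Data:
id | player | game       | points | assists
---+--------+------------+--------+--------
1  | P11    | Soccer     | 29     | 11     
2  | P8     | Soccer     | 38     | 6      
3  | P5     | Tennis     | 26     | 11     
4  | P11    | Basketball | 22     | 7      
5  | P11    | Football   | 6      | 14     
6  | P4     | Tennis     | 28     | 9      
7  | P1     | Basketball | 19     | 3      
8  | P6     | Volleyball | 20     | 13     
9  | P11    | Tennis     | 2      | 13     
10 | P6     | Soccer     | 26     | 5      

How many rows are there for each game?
SELECT game, COUNT(*) as count
FROM scores
GROUP BY game

Result:
  Basketball: 2
  Football: 1
  Soccer: 3
  Tennis: 3
  Volleyball: 1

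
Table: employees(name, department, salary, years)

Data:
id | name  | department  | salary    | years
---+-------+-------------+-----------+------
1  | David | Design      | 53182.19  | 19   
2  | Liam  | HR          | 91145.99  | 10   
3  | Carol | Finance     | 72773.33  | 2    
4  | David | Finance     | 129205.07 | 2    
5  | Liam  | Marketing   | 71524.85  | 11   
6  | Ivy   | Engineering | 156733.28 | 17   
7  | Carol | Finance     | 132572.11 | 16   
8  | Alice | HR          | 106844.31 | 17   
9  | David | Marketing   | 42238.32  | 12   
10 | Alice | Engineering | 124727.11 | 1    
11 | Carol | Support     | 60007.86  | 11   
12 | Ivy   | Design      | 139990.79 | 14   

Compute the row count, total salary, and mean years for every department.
SELECT department,
       COUNT(*) as cnt,
       SUM(salary) as total_salary,
       AVG(years) as avg_years
FROM employees
GROUP BY department

Result:
  Design: 2 records, 193172.98 total salary, 16.50 avg years
  Engineering: 2 records, 281460.39 total salary, 9.00 avg years
  Finance: 3 records, 334550.51 total salary, 6.67 avg years
  HR: 2 records, 197990.30 total salary, 13.50 avg years
  Marketing: 2 records, 113763.17 total salary, 11.50 avg years
  Support: 1 records, 60007.86 total salary, 11.00 avg years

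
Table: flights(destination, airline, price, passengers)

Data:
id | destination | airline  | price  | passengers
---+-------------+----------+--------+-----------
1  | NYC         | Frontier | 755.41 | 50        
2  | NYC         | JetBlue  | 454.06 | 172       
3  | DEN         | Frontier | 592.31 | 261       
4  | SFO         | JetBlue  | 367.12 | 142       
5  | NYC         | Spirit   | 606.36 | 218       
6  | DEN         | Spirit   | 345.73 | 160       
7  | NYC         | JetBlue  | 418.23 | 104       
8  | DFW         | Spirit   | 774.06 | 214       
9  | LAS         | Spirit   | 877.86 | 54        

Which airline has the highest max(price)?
SELECT airline, MAX(price) as val
FROM flights
GROUP BY airline
ORDER BY val DESC
LIMIT 1

Result: Spirit with max(price) = 877.86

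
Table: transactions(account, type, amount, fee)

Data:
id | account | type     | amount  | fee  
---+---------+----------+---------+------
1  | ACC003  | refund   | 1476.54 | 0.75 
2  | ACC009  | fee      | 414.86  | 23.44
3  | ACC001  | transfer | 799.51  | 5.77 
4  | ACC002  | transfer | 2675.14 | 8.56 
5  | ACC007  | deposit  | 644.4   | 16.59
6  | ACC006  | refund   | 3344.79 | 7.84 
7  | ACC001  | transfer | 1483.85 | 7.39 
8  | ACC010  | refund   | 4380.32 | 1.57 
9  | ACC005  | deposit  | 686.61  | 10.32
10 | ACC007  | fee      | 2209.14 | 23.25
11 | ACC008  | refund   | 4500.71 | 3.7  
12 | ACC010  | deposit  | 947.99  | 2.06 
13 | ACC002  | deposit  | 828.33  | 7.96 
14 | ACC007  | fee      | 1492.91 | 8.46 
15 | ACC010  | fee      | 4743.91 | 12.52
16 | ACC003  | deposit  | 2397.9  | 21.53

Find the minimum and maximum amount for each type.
SELECT type, MIN(amount), MAX(amount)
FROM transactions
GROUP BY type

Result:
  deposit: min=644.40, max=2397.90
  fee: min=414.86, max=4743.91
  refund: min=1476.54, max=4500.71
  transfer: min=799.51, max=2675.14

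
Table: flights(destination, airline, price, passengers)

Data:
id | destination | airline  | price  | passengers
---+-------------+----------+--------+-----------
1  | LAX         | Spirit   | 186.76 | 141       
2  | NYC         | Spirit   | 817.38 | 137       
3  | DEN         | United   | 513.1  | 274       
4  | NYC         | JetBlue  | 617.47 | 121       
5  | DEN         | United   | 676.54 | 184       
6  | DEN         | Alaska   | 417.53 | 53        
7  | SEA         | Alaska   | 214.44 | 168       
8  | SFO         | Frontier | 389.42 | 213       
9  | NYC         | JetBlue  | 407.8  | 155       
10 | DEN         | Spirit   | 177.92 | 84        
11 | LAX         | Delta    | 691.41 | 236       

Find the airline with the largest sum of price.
SELECT airline, SUM(price) as val
FROM flights
GROUP BY airline
ORDER BY val DESC
LIMIT 1

Result: United with sum(price) = 1189.64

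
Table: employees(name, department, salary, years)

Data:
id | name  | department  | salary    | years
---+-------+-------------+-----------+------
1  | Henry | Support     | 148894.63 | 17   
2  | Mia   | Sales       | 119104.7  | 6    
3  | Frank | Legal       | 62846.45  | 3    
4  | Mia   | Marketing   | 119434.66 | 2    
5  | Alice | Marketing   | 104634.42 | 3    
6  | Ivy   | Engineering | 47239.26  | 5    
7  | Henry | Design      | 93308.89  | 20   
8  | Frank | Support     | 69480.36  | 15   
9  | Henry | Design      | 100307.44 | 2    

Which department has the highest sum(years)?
SELECT department, SUM(years) as val
FROM employees
GROUP BY department
ORDER BY val DESC
LIMIT 1

Result: Support with sum(years) = 32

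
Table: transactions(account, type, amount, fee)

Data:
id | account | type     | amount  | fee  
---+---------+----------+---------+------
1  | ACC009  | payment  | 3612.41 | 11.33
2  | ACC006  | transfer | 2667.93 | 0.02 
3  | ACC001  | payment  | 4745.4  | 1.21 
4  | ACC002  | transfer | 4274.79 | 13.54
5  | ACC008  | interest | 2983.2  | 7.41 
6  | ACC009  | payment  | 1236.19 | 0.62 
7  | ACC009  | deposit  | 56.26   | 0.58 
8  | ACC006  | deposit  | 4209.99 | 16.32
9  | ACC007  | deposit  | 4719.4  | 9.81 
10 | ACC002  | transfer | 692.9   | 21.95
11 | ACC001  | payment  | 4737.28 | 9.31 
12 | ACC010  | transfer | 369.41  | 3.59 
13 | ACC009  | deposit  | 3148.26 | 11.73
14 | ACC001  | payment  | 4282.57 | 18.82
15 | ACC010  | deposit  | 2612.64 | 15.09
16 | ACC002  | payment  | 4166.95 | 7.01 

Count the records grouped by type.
SELECT type, COUNT(*) as count
FROM transactions
GROUP BY type

Result:
  deposit: 5
  interest: 1
  payment: 6
  transfer: 4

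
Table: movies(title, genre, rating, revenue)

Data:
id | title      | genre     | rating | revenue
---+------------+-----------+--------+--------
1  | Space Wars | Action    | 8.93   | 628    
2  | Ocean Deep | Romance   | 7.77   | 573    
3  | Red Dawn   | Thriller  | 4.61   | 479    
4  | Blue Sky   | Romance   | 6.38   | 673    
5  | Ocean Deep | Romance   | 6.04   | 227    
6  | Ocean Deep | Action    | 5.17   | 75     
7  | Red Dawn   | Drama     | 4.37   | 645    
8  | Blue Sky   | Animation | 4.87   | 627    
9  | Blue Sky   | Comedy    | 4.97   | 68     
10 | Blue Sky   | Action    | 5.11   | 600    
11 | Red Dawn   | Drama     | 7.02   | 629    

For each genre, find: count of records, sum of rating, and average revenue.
SELECT genre,
       COUNT(*) as cnt,
       SUM(rating) as total_rating,
       AVG(revenue) as avg_revenue
FROM movies
GROUP BY genre

Result:
  Action: 3 records, 19.21 total rating, 434.33 avg revenue
  Animation: 1 records, 4.87 total rating, 627.00 avg revenue
  Comedy: 1 records, 4.97 total rating, 68.00 avg revenue
  Drama: 2 records, 11.39 total rating, 637.00 avg revenue
  Romance: 3 records, 20.19 total rating, 491.00 avg revenue
  Thriller: 1 records, 4.61 total rating, 479.00 avg revenue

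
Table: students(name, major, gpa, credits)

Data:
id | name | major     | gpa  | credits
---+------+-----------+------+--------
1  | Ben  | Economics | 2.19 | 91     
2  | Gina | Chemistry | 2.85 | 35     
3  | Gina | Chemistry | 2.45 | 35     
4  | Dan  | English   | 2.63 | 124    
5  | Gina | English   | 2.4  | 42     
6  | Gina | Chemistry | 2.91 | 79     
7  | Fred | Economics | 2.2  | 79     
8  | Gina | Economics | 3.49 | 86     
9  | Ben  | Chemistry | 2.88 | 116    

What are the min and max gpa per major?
SELECT major, MIN(gpa), MAX(gpa)
FROM students
GROUP BY major

Result:
  Chemistry: min=2.45, max=2.91
  Economics: min=2.19, max=3.49
  English: min=2.40, max=2.63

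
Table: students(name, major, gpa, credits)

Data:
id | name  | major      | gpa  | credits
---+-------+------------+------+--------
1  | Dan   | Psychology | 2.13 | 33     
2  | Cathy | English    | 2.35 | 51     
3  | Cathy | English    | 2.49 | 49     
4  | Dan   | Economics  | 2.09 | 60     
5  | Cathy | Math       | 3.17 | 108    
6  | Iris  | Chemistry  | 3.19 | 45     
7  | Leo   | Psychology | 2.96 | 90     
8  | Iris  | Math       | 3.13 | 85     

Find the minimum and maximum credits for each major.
SELECT major, MIN(credits), MAX(credits)
FROM students
GROUP BY major

Result:
  Chemistry: min=45, max=45
  Economics: min=60, max=60
  English: min=49, max=51
  Math: min=85, max=108
  Psychology: min=33, max=90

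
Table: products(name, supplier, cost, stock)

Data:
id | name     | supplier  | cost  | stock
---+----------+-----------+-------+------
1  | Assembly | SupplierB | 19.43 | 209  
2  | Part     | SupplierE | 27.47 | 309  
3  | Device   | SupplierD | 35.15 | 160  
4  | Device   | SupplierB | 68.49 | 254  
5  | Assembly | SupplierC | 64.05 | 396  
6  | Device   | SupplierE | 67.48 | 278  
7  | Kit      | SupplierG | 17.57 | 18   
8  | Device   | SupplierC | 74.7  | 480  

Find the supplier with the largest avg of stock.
SELECT supplier, AVG(stock) as val
FROM products
GROUP BY supplier
ORDER BY val DESC
LIMIT 1

Result: SupplierC with avg(stock) = 438.00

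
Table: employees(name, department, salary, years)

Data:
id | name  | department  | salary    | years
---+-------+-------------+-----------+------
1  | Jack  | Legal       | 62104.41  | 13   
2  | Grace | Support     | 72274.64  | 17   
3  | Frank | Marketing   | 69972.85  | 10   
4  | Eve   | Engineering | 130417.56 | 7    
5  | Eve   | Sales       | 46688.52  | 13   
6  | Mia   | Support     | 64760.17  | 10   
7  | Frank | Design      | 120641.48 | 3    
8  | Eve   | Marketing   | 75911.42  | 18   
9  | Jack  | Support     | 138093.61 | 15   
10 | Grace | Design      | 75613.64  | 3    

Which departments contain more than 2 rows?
SELECT department, COUNT(*) as cnt
FROM employees
GROUP BY department
HAVING COUNT(*) > 2

Result:
  Support: 3

Note: HAVING filters groups after aggregation, WHERE filters rows before.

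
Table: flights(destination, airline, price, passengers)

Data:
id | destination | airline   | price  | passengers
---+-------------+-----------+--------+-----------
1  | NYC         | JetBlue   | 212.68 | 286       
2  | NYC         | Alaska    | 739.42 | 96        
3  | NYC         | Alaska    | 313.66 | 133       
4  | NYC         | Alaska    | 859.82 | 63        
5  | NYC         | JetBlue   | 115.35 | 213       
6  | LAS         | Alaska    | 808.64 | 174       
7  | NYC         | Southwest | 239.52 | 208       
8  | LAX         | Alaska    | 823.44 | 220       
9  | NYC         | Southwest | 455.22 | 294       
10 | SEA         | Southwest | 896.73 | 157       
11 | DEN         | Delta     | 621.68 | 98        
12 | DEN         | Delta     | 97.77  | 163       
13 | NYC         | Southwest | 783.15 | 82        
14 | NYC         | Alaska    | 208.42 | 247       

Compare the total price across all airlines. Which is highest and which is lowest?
SELECT airline, SUM(price)
FROM flights
GROUP BY airline
ORDER BY SUM(price)

All groups:
  JetBlue: 328.03
  Delta: 719.45
  Southwest: 2374.62
  Alaska: 3753.40

Highest: Alaska (3753.40)
Lowest: JetBlue (328.03)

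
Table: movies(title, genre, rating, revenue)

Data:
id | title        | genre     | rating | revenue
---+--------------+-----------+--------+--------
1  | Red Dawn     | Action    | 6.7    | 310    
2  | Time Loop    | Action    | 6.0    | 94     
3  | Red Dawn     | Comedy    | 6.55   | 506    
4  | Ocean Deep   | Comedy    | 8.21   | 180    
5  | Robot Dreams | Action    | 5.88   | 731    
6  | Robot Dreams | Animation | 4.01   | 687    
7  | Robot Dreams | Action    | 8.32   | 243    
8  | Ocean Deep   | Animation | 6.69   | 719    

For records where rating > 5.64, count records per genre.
SELECT genre, COUNT(*)
FROM movies
WHERE rating > 5.64
GROUP BY genre

Note: WHERE filters rows before grouping.

Result:
  Action: 4
  Animation: 1
  Comedy: 2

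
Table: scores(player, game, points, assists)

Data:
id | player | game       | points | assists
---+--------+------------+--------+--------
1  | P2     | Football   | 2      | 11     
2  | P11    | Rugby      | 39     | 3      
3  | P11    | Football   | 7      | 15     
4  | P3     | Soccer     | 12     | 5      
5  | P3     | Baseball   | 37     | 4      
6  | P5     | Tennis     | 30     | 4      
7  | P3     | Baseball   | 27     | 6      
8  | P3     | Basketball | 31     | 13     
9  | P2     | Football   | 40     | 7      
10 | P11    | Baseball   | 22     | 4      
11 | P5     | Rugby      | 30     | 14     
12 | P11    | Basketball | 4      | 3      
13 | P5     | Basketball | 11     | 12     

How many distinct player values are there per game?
SELECT game, COUNT(DISTINCT player)
FROM scores
GROUP BY game

Result:
  Baseball: 2 distinct
  Basketball: 3 distinct
  Football: 2 distinct
  Rugby: 2 distinct
  Soccer: 1 distinct
  Tennis: 1 distinct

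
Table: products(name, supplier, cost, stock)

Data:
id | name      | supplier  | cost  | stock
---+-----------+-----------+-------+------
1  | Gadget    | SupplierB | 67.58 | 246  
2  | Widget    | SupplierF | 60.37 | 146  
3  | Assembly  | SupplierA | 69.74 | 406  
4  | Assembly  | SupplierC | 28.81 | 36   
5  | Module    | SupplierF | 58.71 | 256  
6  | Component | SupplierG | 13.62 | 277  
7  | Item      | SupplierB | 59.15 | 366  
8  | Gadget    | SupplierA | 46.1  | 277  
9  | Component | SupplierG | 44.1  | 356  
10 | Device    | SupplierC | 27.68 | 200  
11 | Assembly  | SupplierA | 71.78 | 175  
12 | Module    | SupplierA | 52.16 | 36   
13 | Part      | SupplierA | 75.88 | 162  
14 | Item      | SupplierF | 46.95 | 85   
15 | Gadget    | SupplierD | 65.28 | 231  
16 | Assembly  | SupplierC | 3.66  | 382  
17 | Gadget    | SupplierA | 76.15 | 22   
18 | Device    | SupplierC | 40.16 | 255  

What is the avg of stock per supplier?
SELECT supplier, AVG(stock) as result
FROM products
GROUP BY supplier

Result:
  SupplierA: 179.67
  SupplierB: 306.00
  SupplierC: 218.25
  SupplierD: 231.00
  SupplierF: 162.33
  SupplierG: 316.50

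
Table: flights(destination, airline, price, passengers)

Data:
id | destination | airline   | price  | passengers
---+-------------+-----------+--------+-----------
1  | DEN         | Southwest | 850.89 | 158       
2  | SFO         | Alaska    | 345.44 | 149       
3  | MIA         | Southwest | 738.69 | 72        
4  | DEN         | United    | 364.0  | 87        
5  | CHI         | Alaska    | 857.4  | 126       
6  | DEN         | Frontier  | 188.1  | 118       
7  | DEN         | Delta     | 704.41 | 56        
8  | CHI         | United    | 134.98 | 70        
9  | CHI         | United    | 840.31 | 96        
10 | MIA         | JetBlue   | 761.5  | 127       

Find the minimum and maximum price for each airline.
SELECT airline, MIN(price), MAX(price)
FROM flights
GROUP BY airline

Result:
  Alaska: min=345.44, max=857.40
  Delta: min=704.41, max=704.41
  Frontier: min=188.10, max=188.10
  JetBlue: min=761.50, max=761.50
  Southwest: min=738.69, max=850.89
  United: min=134.98, max=840.31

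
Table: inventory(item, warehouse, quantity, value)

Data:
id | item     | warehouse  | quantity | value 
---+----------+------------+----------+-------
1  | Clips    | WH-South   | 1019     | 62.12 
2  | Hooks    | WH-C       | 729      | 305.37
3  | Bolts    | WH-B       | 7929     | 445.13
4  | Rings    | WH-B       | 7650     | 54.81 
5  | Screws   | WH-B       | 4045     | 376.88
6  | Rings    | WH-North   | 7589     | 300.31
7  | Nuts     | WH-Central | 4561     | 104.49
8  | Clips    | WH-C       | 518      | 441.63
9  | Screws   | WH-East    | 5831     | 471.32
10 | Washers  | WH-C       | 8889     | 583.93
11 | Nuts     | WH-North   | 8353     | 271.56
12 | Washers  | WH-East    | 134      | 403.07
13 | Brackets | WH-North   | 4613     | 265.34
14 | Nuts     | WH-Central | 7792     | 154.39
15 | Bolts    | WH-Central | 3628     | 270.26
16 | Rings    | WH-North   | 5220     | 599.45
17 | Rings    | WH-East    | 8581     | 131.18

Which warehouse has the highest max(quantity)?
SELECT warehouse, MAX(quantity) as val
FROM inventory
GROUP BY warehouse
ORDER BY val DESC
LIMIT 1

Result: WH-C with max(quantity) = 8889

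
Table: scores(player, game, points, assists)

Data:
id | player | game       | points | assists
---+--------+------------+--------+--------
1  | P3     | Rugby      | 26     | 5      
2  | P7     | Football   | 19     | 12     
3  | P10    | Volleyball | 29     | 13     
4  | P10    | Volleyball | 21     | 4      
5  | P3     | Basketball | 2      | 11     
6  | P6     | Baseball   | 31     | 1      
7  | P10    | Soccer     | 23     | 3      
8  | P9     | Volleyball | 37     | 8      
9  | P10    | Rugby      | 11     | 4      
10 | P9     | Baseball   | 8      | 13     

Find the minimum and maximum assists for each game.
SELECT game, MIN(assists), MAX(assists)
FROM scores
GROUP BY game

Result:
  Baseball: min=1, max=13
  Basketball: min=11, max=11
  Football: min=12, max=12
  Rugby: min=4, max=5
  Soccer: min=3, max=3
  Volleyball: min=4, max=13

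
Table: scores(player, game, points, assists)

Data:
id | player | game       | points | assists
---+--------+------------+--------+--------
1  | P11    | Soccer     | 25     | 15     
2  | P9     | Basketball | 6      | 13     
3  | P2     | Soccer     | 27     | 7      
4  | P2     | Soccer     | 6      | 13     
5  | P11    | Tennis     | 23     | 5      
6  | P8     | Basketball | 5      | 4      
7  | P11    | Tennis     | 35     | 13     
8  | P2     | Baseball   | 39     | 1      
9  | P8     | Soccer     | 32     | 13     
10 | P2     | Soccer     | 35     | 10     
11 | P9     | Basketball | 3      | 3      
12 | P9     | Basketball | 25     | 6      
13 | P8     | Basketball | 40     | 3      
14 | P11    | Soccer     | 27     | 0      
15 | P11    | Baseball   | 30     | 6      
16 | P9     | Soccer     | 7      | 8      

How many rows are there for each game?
SELECT game, COUNT(*) as count
FROM scores
GROUP BY game

Result:
  Baseball: 2
  Basketball: 5
  Soccer: 7
  Tennis: 2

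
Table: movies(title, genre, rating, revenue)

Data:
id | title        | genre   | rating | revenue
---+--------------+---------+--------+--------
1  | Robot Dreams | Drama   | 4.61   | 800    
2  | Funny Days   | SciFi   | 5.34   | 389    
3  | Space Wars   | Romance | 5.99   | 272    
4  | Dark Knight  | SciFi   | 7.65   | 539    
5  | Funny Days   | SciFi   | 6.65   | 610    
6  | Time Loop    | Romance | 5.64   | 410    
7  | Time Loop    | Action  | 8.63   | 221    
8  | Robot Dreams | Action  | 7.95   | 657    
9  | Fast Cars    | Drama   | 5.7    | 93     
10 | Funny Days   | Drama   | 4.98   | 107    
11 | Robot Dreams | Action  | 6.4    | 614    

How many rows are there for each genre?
SELECT genre, COUNT(*) as count
FROM movies
GROUP BY genre

Result:
  Action: 3
  Drama: 3
  Romance: 2
  SciFi: 3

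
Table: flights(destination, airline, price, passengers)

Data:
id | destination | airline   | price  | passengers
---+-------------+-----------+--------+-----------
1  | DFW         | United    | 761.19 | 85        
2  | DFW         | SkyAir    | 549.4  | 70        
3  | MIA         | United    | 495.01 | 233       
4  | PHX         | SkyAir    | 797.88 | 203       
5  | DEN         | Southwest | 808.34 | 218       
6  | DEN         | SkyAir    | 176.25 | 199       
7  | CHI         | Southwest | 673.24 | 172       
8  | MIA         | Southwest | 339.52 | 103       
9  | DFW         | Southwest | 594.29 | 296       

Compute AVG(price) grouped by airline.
SELECT airline, AVG(price) as result
FROM flights
GROUP BY airline

Result:
  SkyAir: 507.84
  Southwest: 603.85
  United: 628.10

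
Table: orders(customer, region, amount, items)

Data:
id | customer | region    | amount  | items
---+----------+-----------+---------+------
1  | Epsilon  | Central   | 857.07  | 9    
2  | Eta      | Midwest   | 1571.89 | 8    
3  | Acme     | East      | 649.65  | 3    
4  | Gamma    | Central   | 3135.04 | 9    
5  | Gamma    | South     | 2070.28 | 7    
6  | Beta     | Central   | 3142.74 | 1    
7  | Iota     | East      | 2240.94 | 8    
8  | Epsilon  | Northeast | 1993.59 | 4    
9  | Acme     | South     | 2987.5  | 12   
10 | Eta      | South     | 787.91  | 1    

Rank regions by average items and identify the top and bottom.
SELECT region, AVG(items)
FROM orders
GROUP BY region
ORDER BY AVG(items)

All groups:
  Northeast: 4.00
  East: 5.50
  Central: 6.33
  South: 6.67
  Midwest: 8.00

Highest: Midwest (8.00)
Lowest: Northeast (4.00)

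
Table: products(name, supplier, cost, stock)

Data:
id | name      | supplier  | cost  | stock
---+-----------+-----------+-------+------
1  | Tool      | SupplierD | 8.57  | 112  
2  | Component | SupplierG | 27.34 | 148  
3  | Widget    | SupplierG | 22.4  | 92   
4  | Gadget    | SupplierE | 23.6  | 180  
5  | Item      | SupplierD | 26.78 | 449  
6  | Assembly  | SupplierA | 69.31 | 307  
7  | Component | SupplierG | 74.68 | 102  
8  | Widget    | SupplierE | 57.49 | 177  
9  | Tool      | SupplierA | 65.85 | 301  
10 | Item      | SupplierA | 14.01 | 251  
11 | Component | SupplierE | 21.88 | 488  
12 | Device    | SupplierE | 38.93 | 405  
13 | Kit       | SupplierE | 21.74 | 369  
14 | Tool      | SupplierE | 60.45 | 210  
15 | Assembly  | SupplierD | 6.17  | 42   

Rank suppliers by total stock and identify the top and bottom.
SELECT supplier, SUM(stock)
FROM products
GROUP BY supplier
ORDER BY SUM(stock)

All groups:
  SupplierG: 342
  SupplierD: 603
  SupplierA: 859
  SupplierE: 1829

Highest: SupplierE (1829)
Lowest: SupplierG (342)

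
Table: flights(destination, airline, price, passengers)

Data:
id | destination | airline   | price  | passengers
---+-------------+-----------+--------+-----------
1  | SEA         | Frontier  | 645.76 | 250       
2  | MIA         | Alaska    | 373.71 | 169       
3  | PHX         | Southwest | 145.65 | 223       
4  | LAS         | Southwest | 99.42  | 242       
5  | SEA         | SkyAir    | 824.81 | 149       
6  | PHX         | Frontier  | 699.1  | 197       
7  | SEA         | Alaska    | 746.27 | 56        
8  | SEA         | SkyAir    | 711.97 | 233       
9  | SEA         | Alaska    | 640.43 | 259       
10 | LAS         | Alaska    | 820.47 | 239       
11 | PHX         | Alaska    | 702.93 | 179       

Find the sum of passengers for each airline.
SELECT airline, SUM(passengers) as result
FROM flights
GROUP BY airline

Result:
  Alaska: 902
  Frontier: 447
  SkyAir: 382
  Southwest: 465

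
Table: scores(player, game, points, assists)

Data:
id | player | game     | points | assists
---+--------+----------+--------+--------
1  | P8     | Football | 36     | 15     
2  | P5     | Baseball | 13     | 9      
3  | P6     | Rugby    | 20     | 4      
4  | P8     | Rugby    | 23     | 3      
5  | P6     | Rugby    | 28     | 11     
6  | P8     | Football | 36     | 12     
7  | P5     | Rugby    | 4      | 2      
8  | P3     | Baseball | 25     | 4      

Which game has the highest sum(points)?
SELECT game, SUM(points) as val
FROM scores
GROUP BY game
ORDER BY val DESC
LIMIT 1

Result: Rugby with sum(points) = 75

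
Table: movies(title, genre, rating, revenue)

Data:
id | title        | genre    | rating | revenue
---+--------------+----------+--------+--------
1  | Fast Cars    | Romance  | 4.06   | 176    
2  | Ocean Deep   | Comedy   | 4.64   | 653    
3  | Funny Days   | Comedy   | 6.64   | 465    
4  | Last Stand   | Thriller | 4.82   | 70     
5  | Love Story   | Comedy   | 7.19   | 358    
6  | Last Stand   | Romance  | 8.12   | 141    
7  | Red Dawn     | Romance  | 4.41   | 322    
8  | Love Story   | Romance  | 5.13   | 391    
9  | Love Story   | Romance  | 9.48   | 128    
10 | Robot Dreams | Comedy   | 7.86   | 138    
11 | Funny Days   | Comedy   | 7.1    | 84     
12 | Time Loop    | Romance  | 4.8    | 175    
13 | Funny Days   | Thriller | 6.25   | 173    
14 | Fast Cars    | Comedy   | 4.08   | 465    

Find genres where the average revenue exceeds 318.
SELECT genre, AVG(revenue)
FROM movies
GROUP BY genre
HAVING AVG(revenue) > 318

Result:
  Comedy: avg=360.50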